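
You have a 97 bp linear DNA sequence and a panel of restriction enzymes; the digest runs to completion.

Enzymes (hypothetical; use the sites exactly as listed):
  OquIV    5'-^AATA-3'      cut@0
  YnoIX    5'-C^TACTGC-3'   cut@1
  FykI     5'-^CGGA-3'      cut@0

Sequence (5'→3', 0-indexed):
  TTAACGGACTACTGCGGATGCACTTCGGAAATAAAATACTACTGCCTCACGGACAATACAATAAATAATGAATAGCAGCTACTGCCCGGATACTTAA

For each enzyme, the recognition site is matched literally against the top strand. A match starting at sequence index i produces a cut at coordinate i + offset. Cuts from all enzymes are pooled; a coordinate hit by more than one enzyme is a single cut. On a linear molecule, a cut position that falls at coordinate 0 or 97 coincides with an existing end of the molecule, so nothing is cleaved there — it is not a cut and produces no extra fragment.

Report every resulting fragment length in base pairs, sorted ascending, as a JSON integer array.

[4,4,4,5,5,5,5,5,5,7,7,9,10,11,11]

Per-enzyme occurrences:
  OquIV AATA/0: at [29, 34, 54, 59, 63, 70] ⇒ [29, 34, 54, 59, 63, 70]
  YnoIX CTACTGC/1: at [8, 38, 78] ⇒ [9, 39, 79]
  FykI CGGA/0: at [4, 14, 25, 49, 86] ⇒ [4, 14, 25, 49, 86]

All cut coordinates (distinct, sorted): [4, 9, 14, 25, 29, 34, 39, 49, 54, 59, 63, 70, 79, 86]

Fragments:
  [0,4): 4 bp
  [4,9): 5 bp
  [9,14): 5 bp
  [14,25): 11 bp
  [25,29): 4 bp
  [29,34): 5 bp
  [34,39): 5 bp
  [39,49): 10 bp
  [49,54): 5 bp
  [54,59): 5 bp
  [59,63): 4 bp
  [63,70): 7 bp
  [70,79): 9 bp
  [79,86): 7 bp
  [86,97): 11 bp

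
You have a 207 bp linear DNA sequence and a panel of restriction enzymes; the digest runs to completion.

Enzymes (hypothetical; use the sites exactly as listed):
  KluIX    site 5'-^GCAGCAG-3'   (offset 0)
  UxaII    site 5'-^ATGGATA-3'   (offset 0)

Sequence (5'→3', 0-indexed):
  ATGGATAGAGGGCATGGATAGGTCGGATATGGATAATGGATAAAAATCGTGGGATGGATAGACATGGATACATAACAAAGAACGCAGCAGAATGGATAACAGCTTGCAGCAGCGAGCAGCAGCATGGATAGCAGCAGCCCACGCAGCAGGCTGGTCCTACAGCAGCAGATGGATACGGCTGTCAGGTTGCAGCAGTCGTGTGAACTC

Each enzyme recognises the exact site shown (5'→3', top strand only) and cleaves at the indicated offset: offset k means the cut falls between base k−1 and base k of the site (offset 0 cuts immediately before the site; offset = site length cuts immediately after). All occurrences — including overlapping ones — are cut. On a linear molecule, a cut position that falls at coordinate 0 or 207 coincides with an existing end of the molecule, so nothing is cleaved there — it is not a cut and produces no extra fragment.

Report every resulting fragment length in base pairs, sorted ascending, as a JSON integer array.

[7,7,7,8,8,10,10,12,13,14,15,18,19,19,20,20]

Site scan:
  KluIX (GCAGCAG, off=0): starts [83, 105, 115, 130, 142, 161, 188] → cuts [83, 105, 115, 130, 142, 161, 188]
  UxaII (ATGGATA, off=0): starts [0, 13, 28, 35, 53, 63, 91, 123, 168] → cuts [13, 28, 35, 53, 63, 91, 123, 168] (position 0 is a terminus of the linear molecule — no cut)

Pooled cuts: [13, 28, 35, 53, 63, 83, 91, 105, 115, 123, 130, 142, 161, 168, 188]

Fragment lengths:
  [0,13): 13 bp
  [13,28): 15 bp
  [28,35): 7 bp
  [35,53): 18 bp
  [53,63): 10 bp
  [63,83): 20 bp
  [83,91): 8 bp
  [91,105): 14 bp
  [105,115): 10 bp
  [115,123): 8 bp
  [123,130): 7 bp
  [130,142): 12 bp
  [142,161): 19 bp
  [161,168): 7 bp
  [168,188): 20 bp
  [188,207): 19 bp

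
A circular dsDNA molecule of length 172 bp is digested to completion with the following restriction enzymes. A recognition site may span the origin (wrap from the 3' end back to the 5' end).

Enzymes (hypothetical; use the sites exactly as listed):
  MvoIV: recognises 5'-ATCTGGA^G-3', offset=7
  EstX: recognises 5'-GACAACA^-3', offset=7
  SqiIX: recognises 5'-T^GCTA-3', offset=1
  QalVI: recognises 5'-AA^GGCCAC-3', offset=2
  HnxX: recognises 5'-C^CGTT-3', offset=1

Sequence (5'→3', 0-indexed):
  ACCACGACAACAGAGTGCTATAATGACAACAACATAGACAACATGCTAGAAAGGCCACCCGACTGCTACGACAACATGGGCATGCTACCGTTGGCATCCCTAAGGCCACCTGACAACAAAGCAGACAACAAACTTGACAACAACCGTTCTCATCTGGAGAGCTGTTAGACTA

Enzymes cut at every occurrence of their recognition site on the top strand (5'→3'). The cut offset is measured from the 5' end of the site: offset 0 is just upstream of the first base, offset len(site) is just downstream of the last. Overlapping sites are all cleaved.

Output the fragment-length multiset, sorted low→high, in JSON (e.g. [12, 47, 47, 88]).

[1,2,4,5,7,8,12,12,12,12,12,14,15,15,15,26]

Scan for sites:
  MvoIV ATCTGGAG/7: at [151] ⇒ [158]
  EstX GACAACA/7: at [5, 24, 36, 69, 111, 123, 135] ⇒ [12, 31, 43, 76, 118, 130, 142]
  SqiIX TGCTA/1: at [15, 43, 63, 82] ⇒ [16, 44, 64, 83]
  QalVI AAGGCCAC/2: at [50, 101] ⇒ [52, 103]
  HnxX CCGTT/1: at [87, 143] ⇒ [88, 144]

Pooled cuts: [12, 16, 31, 43, 44, 52, 64, 76, 83, 88, 103, 118, 130, 142, 144, 158]

Fragment lengths:
  12→16: 4 bp
  16→31: 15 bp
  31→43: 12 bp
  43→44: 1 bp
  44→52: 8 bp
  52→64: 12 bp
  64→76: 12 bp
  76→83: 7 bp
  83→88: 5 bp
  88→103: 15 bp
  103→118: 15 bp
  118→130: 12 bp
  130→142: 12 bp
  142→144: 2 bp
  144→158: 14 bp
  158→12 (wrap): 172-158+12 = 26 bp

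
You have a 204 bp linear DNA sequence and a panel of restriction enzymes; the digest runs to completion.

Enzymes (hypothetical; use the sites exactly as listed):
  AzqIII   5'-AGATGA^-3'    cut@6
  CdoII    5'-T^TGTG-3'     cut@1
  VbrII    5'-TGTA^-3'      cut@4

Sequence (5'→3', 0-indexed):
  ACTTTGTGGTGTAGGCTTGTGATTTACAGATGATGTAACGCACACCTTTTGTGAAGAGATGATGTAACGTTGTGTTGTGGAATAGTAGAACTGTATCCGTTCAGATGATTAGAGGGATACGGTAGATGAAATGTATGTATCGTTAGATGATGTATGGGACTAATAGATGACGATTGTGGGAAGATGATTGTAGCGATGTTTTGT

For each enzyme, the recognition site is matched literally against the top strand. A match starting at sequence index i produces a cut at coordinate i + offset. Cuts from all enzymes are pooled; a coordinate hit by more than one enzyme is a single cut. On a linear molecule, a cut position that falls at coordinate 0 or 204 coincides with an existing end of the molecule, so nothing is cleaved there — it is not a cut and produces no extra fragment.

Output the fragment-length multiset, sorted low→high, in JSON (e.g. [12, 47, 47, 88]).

[4,4,4,4,4,4,4,4,5,5,6,9,11,12,12,13,13,13,16,16,20,21]

Scan for sites:
  AzqIII (AGATGA, off=6): starts [27, 56, 102, 123, 144, 164, 181] → cuts [33, 62, 108, 129, 150, 170, 187]
  CdoII (TTGTG, off=1): starts [3, 16, 48, 69, 74, 173] → cuts [4, 17, 49, 70, 75, 174]
  VbrII (TGTA, off=4): starts [9, 33, 62, 91, 131, 135, 150, 188] → cuts [13, 37, 66, 95, 135, 139, 154, 192]

Pooled cuts: [4, 13, 17, 33, 37, 49, 62, 66, 70, 75, 95, 108, 129, 135, 139, 150, 154, 170, 174, 187, 192]

Fragment lengths:
  [0,4): 4 bp
  [4,13): 9 bp
  [13,17): 4 bp
  [17,33): 16 bp
  [33,37): 4 bp
  [37,49): 12 bp
  [49,62): 13 bp
  [62,66): 4 bp
  [66,70): 4 bp
  [70,75): 5 bp
  [75,95): 20 bp
  [95,108): 13 bp
  [108,129): 21 bp
  [129,135): 6 bp
  [135,139): 4 bp
  [139,150): 11 bp
  [150,154): 4 bp
  [154,170): 16 bp
  [170,174): 4 bp
  [174,187): 13 bp
  [187,192): 5 bp
  [192,204): 12 bp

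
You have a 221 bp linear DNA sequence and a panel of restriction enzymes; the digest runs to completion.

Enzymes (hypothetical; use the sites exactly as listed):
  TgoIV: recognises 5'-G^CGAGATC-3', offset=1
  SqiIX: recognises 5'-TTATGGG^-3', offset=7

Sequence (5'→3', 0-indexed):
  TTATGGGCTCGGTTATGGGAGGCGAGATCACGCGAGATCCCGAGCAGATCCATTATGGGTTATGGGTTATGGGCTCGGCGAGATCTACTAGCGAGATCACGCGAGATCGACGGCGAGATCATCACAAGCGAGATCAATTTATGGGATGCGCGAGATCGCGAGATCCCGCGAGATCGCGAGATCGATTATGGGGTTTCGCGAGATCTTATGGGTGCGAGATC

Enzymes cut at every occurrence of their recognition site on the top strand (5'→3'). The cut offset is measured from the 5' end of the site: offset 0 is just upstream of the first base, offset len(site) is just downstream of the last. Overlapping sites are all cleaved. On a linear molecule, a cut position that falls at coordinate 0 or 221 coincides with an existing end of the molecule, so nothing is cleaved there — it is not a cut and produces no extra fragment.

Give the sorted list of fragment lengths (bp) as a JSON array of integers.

Per-enzyme occurrences:
  TgoIV GCGAGATC/1: at [21, 31, 77, 90, 100, 112, 127, 149, 157, 167, 175, 197, 213] ⇒ [22, 32, 78, 91, 101, 113, 128, 150, 158, 168, 176, 198, 214]
  SqiIX TTATGGG/7: at [0, 12, 52, 59, 66, 138, 185, 205] ⇒ [7, 19, 59, 66, 73, 145, 192, 212]

All cut coordinates (distinct, sorted): [7, 19, 22, 32, 59, 66, 73, 78, 91, 101, 113, 128, 145, 150, 158, 168, 176, 192, 198, 212, 214]

Fragments:
  [0,7): 7 bp
  [7,19): 12 bp
  [19,22): 3 bp
  [22,32): 10 bp
  [32,59): 27 bp
  [59,66): 7 bp
  [66,73): 7 bp
  [73,78): 5 bp
  [78,91): 13 bp
  [91,101): 10 bp
  [101,113): 12 bp
  [113,128): 15 bp
  [128,145): 17 bp
  [145,150): 5 bp
  [150,158): 8 bp
  [158,168): 10 bp
  [168,176): 8 bp
  [176,192): 16 bp
  [192,198): 6 bp
  [198,212): 14 bp
  [212,214): 2 bp
  [214,221): 7 bp

[2,3,5,5,6,7,7,7,7,8,8,10,10,10,12,12,13,14,15,16,17,27]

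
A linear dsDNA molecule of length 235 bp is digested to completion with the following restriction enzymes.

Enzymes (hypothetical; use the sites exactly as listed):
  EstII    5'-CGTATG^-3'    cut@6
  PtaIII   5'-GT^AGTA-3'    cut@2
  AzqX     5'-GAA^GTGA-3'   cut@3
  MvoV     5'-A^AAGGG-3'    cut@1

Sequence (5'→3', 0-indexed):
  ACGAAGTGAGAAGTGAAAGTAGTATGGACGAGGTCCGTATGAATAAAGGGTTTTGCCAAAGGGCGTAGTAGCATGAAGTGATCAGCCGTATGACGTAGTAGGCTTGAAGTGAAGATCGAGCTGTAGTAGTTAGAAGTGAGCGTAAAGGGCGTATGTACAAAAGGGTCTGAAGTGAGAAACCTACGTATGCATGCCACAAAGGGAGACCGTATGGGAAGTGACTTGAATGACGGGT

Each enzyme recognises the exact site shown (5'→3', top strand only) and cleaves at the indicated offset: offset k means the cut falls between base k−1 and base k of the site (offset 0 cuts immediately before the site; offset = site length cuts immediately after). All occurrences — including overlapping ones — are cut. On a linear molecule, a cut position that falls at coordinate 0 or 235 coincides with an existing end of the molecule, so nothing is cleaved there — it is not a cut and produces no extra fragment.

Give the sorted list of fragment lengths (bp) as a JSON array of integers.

[4,4,4,5,5,7,8,8,9,9,11,11,11,11,12,13,15,15,16,18,18,21]

Site scan:
  EstII CGTATG/6: at [35, 86, 149, 183, 207] ⇒ [41, 92, 155, 189, 213]
  PtaIII GTAGTA/2: at [18, 64, 94, 122] ⇒ [20, 66, 96, 124]
  AzqX GAAGTGA/3: at [2, 9, 74, 105, 132, 168, 214] ⇒ [5, 12, 77, 108, 135, 171, 217]
  MvoV AAAGGG/1: at [44, 57, 143, 159, 197] ⇒ [45, 58, 144, 160, 198]

Pooled cuts: [5, 12, 20, 41, 45, 58, 66, 77, 92, 96, 108, 124, 135, 144, 155, 160, 171, 189, 198, 213, 217]

Fragments:
  [0,5): 5 bp
  [5,12): 7 bp
  [12,20): 8 bp
  [20,41): 21 bp
  [41,45): 4 bp
  [45,58): 13 bp
  [58,66): 8 bp
  [66,77): 11 bp
  [77,92): 15 bp
  [92,96): 4 bp
  [96,108): 12 bp
  [108,124): 16 bp
  [124,135): 11 bp
  [135,144): 9 bp
  [144,155): 11 bp
  [155,160): 5 bp
  [160,171): 11 bp
  [171,189): 18 bp
  [189,198): 9 bp
  [198,213): 15 bp
  [213,217): 4 bp
  [217,235): 18 bp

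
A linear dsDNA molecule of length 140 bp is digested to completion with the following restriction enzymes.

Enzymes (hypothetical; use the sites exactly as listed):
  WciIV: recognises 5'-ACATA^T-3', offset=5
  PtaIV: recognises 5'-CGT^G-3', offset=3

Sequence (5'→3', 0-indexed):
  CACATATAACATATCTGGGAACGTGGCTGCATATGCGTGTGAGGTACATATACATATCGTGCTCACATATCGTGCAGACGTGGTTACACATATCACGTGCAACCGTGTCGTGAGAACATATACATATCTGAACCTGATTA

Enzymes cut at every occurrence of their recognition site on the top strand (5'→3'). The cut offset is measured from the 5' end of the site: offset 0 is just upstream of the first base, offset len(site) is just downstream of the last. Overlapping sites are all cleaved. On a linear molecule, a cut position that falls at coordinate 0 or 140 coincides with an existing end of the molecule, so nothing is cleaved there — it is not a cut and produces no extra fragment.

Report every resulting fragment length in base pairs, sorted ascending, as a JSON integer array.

[4,4,5,6,6,6,6,7,8,8,9,9,11,11,12,14,14]

Scan for sites:
  WciIV ACATAT/5: at [1, 8, 45, 51, 64, 87, 115, 121] ⇒ [6, 13, 50, 56, 69, 92, 120, 126]
  PtaIV CGTG/3: at [21, 35, 57, 70, 78, 95, 103, 108] ⇒ [24, 38, 60, 73, 81, 98, 106, 111]

Pooled cuts: [6, 13, 24, 38, 50, 56, 60, 69, 73, 81, 92, 98, 106, 111, 120, 126]

Fragment lengths:
  [0,6): 6 bp
  [6,13): 7 bp
  [13,24): 11 bp
  [24,38): 14 bp
  [38,50): 12 bp
  [50,56): 6 bp
  [56,60): 4 bp
  [60,69): 9 bp
  [69,73): 4 bp
  [73,81): 8 bp
  [81,92): 11 bp
  [92,98): 6 bp
  [98,106): 8 bp
  [106,111): 5 bp
  [111,120): 9 bp
  [120,126): 6 bp
  [126,140): 14 bp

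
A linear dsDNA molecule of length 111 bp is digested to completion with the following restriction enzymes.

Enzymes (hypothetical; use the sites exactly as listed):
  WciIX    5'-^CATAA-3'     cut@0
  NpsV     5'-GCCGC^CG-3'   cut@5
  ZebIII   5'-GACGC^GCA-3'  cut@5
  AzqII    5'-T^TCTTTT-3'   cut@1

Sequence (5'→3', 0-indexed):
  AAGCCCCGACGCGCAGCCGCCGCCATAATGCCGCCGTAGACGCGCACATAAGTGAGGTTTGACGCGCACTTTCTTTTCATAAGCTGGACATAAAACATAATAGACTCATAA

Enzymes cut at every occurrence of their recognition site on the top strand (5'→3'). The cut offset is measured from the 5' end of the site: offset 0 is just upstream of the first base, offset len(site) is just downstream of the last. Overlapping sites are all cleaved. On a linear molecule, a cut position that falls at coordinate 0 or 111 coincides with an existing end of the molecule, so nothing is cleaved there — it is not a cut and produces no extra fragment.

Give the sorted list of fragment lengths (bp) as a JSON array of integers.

Scan for sites:
  WciIX CATAA/0: at [23, 46, 77, 88, 95, 106] ⇒ [23, 46, 77, 88, 95, 106]
  NpsV GCCGCCG/5: at [15, 29] ⇒ [20, 34]
  ZebIII GACGCGCA/5: at [7, 38, 60] ⇒ [12, 43, 65]
  AzqII TTCTTTT/1: at [70] ⇒ [71]

Pooled cuts: [12, 20, 23, 34, 43, 46, 65, 71, 77, 88, 95, 106]

Fragment lengths:
  [0,12): 12 bp
  [12,20): 8 bp
  [20,23): 3 bp
  [23,34): 11 bp
  [34,43): 9 bp
  [43,46): 3 bp
  [46,65): 19 bp
  [65,71): 6 bp
  [71,77): 6 bp
  [77,88): 11 bp
  [88,95): 7 bp
  [95,106): 11 bp
  [106,111): 5 bp

[3,3,5,6,6,7,8,9,11,11,11,12,19]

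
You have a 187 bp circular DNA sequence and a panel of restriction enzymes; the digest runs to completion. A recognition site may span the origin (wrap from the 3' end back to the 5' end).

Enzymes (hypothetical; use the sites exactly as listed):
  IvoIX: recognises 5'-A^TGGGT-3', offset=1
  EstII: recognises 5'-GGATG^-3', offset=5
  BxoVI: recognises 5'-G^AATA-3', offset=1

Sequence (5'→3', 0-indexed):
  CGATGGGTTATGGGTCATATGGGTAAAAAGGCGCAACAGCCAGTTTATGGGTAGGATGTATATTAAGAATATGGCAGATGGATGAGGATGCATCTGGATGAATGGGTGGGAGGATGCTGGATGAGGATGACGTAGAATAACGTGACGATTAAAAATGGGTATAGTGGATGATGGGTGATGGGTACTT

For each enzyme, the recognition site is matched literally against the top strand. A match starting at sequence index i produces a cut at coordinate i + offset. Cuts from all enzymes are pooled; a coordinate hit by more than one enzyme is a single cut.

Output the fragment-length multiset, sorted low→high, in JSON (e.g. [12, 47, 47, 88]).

[1,2,6,6,6,7,7,7,9,9,10,11,12,14,15,17,20,28]

Scan for sites:
  IvoIX (ATGGGT, off=1): starts [2, 9, 18, 46, 101, 154, 170, 177] → cuts [3, 10, 19, 47, 102, 155, 171, 178]
  EstII (GGATG, off=5): starts [53, 79, 85, 95, 111, 118, 124, 165] → cuts [58, 84, 90, 100, 116, 123, 129, 170]
  BxoVI (GAATA, off=1): starts [66, 134] → cuts [67, 135]

Pooled cuts: [3, 10, 19, 47, 58, 67, 84, 90, 100, 102, 116, 123, 129, 135, 155, 170, 171, 178]

Fragments:
  3→10: 7 bp
  10→19: 9 bp
  19→47: 28 bp
  47→58: 11 bp
  58→67: 9 bp
  67→84: 17 bp
  84→90: 6 bp
  90→100: 10 bp
  100→102: 2 bp
  102→116: 14 bp
  116→123: 7 bp
  123→129: 6 bp
  129→135: 6 bp
  135→155: 20 bp
  155→170: 15 bp
  170→171: 1 bp
  171→178: 7 bp
  178→3 (wrap): 187-178+3 = 12 bp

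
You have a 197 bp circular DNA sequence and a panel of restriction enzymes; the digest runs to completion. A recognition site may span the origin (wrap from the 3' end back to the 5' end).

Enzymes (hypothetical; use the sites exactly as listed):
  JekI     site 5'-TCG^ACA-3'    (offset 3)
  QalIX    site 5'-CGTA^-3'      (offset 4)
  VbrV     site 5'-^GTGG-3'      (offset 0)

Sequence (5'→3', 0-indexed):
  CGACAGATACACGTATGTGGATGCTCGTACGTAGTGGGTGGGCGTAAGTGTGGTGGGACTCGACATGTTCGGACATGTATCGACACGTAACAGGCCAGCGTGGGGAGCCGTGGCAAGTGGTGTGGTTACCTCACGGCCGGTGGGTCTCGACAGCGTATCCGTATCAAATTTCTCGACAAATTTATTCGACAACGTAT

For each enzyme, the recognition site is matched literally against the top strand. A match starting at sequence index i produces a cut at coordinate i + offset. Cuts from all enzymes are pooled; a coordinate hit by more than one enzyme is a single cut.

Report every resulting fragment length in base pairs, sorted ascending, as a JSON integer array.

Site scan:
  JekI (TCGACA, off=3): starts [59, 79, 146, 172, 185, 196] → cuts [2, 62, 82, 149, 175, 188]
  QalIX (CGTA, off=4): starts [11, 25, 29, 42, 85, 153, 159, 192] → cuts [15, 29, 33, 46, 89, 157, 163, 196]
  VbrV (GTGG, off=0): starts [16, 33, 37, 49, 52, 99, 109, 116, 121, 139] → cuts [16, 33, 37, 49, 52, 99, 109, 116, 121, 139]

Pooled cuts: [2, 15, 16, 29, 33, 37, 46, 49, 52, 62, 82, 89, 99, 109, 116, 121, 139, 149, 157, 163, 175, 188, 196]

Fragments:
  2→15: 13 bp
  15→16: 1 bp
  16→29: 13 bp
  29→33: 4 bp
  33→37: 4 bp
  37→46: 9 bp
  46→49: 3 bp
  49→52: 3 bp
  52→62: 10 bp
  62→82: 20 bp
  82→89: 7 bp
  89→99: 10 bp
  99→109: 10 bp
  109→116: 7 bp
  116→121: 5 bp
  121→139: 18 bp
  139→149: 10 bp
  149→157: 8 bp
  157→163: 6 bp
  163→175: 12 bp
  175→188: 13 bp
  188→196: 8 bp
  196→2 (wrap): 197-196+2 = 3 bp

[1,3,3,3,4,4,5,6,7,7,8,8,9,10,10,10,10,12,13,13,13,18,20]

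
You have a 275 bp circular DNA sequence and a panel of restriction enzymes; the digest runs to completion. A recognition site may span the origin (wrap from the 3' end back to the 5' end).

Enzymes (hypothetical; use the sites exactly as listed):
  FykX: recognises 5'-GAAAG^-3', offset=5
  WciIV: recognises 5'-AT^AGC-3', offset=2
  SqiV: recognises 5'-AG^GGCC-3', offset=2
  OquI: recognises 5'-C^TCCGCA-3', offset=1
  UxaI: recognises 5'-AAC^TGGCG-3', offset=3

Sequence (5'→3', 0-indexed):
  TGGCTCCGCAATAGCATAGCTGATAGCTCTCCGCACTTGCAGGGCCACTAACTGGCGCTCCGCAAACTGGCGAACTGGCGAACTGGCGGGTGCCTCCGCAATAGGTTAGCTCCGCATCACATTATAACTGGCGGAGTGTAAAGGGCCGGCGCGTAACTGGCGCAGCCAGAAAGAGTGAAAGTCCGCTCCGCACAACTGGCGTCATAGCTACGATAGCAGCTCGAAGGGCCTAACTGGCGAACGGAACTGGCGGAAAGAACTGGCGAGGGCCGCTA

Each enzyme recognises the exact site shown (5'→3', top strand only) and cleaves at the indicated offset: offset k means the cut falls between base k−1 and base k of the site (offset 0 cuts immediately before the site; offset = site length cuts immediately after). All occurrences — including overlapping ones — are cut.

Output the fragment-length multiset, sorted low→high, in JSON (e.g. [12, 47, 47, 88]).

Per-enzyme occurrences:
  FykX GAAAG/5: at [168, 176, 252] ⇒ [173, 181, 257]
  WciIV ATAGC/2: at [10, 15, 22, 203, 212] ⇒ [12, 17, 24, 205, 214]
  SqiV AGGGCC/2: at [40, 141, 224, 265] ⇒ [42, 143, 226, 267]
  OquI CTCCGCA/1: at [3, 28, 57, 93, 109, 185] ⇒ [4, 29, 58, 94, 110, 186]
  UxaI AACTGGCG/3: at [49, 64, 72, 80, 125, 154, 193, 231, 244, 257] ⇒ [52, 67, 75, 83, 128, 157, 196, 234, 247, 260]

Pooled cuts: [4, 12, 17, 24, 29, 42, 52, 58, 67, 75, 83, 94, 110, 128, 143, 157, 173, 181, 186, 196, 205, 214, 226, 234, 247, 257, 260, 267]

Fragments:
  4→12: 8 bp
  12→17: 5 bp
  17→24: 7 bp
  24→29: 5 bp
  29→42: 13 bp
  42→52: 10 bp
  52→58: 6 bp
  58→67: 9 bp
  67→75: 8 bp
  75→83: 8 bp
  83→94: 11 bp
  94→110: 16 bp
  110→128: 18 bp
  128→143: 15 bp
  143→157: 14 bp
  157→173: 16 bp
  173→181: 8 bp
  181→186: 5 bp
  186→196: 10 bp
  196→205: 9 bp
  205→214: 9 bp
  214→226: 12 bp
  226→234: 8 bp
  234→247: 13 bp
  247→257: 10 bp
  257→260: 3 bp
  260→267: 7 bp
  267→4 (wrap): 275-267+4 = 12 bp

[3,5,5,5,6,7,7,8,8,8,8,8,9,9,9,10,10,10,11,12,12,13,13,14,15,16,16,18]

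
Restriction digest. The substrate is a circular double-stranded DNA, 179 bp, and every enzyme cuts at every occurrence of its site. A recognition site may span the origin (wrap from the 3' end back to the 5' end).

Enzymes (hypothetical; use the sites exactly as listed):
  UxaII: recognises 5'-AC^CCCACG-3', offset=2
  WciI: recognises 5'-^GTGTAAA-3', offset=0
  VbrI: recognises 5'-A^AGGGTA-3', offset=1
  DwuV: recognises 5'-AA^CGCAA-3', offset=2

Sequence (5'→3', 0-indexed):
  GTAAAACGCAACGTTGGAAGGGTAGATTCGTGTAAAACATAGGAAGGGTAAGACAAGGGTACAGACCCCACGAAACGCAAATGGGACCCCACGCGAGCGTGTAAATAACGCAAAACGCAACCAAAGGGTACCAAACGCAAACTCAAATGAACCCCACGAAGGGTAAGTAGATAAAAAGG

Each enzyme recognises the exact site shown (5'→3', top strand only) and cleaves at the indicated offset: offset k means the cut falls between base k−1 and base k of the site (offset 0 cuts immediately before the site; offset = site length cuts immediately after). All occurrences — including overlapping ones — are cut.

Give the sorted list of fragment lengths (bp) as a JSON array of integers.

[7,7,9,9,9,10,11,11,11,11,11,12,12,15,17,17]

Per-enzyme occurrences:
  UxaII ACCCCACG/2: at [64, 85, 150] ⇒ [66, 87, 152]
  WciI GTGTAAA/0: at [29, 98] ⇒ [29, 98]
  VbrI AAGGGTA/1: at [17, 43, 54, 123, 158, 175] ⇒ [18, 44, 55, 124, 159, 176]
  DwuV AACGCAA/2: at [4, 73, 106, 113, 133] ⇒ [6, 75, 108, 115, 135]

Pooled cuts: [6, 18, 29, 44, 55, 66, 75, 87, 98, 108, 115, 124, 135, 152, 159, 176]

Fragment lengths:
  6→18: 12 bp
  18→29: 11 bp
  29→44: 15 bp
  44→55: 11 bp
  55→66: 11 bp
  66→75: 9 bp
  75→87: 12 bp
  87→98: 11 bp
  98→108: 10 bp
  108→115: 7 bp
  115→124: 9 bp
  124→135: 11 bp
  135→152: 17 bp
  152→159: 7 bp
  159→176: 17 bp
  176→6 (wrap): 179-176+6 = 9 bp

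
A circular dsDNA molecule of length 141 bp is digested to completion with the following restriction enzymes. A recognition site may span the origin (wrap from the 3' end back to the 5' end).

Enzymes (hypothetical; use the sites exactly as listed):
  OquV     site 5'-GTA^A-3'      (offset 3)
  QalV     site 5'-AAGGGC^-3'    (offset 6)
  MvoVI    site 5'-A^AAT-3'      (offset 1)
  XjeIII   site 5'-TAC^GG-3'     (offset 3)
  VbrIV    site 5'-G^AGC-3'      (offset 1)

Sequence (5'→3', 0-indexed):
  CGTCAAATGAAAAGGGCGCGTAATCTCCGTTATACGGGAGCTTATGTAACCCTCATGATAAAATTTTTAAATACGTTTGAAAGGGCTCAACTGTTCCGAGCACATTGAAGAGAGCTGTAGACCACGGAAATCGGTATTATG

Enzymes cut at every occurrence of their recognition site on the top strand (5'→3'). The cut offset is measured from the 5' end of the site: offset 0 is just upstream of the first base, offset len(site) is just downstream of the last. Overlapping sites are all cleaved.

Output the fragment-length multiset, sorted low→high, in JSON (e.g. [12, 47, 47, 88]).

[3,5,8,10,12,12,13,13,14,16,17,18]

Site scan:
  OquV GTAA/3: at [19, 45] ⇒ [22, 48]
  QalV AAGGGC/6: at [11, 80] ⇒ [17, 86]
  MvoVI AAAT/1: at [4, 60, 68, 127] ⇒ [5, 61, 69, 128]
  XjeIII TACGG/3: at [32] ⇒ [35]
  VbrIV GAGC/1: at [37, 97, 111] ⇒ [38, 98, 112]

Pooled cuts: [5, 17, 22, 35, 38, 48, 61, 69, 86, 98, 112, 128]

Fragment lengths:
  5→17: 12 bp
  17→22: 5 bp
  22→35: 13 bp
  35→38: 3 bp
  38→48: 10 bp
  48→61: 13 bp
  61→69: 8 bp
  69→86: 17 bp
  86→98: 12 bp
  98→112: 14 bp
  112→128: 16 bp
  128→5 (wrap): 141-128+5 = 18 bp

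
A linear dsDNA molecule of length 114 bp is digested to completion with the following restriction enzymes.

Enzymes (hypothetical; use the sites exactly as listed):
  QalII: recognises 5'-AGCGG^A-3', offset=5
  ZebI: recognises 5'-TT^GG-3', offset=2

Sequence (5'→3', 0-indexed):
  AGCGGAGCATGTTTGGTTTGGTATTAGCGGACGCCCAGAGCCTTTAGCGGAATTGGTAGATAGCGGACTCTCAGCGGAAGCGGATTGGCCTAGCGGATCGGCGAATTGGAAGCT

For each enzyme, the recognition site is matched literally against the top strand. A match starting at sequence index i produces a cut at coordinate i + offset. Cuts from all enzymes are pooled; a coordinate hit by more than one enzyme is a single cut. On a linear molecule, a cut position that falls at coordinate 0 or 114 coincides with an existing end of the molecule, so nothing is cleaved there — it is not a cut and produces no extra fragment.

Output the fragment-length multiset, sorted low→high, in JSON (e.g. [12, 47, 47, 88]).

Site scan:
  QalII AGCGGA/5: at [0, 25, 45, 61, 72, 78, 91] ⇒ [5, 30, 50, 66, 77, 83, 96]
  ZebI TTGG/2: at [12, 17, 52, 84, 105] ⇒ [14, 19, 54, 86, 107]

Pooled cuts: [5, 14, 19, 30, 50, 54, 66, 77, 83, 86, 96, 107]

Fragments:
  [0,5): 5 bp
  [5,14): 9 bp
  [14,19): 5 bp
  [19,30): 11 bp
  [30,50): 20 bp
  [50,54): 4 bp
  [54,66): 12 bp
  [66,77): 11 bp
  [77,83): 6 bp
  [83,86): 3 bp
  [86,96): 10 bp
  [96,107): 11 bp
  [107,114): 7 bp

[3,4,5,5,6,7,9,10,11,11,11,12,20]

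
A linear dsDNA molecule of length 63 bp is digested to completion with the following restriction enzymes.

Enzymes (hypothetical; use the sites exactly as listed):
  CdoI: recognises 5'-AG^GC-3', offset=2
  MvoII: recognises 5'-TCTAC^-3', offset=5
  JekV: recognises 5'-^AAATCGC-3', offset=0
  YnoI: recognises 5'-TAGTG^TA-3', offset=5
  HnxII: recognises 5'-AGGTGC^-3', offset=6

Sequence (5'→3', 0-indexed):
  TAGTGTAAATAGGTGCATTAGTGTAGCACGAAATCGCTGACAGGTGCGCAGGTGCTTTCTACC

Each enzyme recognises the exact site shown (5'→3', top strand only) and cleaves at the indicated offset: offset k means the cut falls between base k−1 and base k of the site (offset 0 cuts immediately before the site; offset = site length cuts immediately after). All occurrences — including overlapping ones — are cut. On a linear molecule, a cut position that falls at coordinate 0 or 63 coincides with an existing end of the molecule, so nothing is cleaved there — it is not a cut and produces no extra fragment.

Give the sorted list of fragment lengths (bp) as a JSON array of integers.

Scan for sites:
  CdoI (AGGC, off=2): no sites
  MvoII TCTAC/5: at [57] ⇒ [62]
  JekV AAATCGC/0: at [30] ⇒ [30]
  YnoI TAGTGTA/5: at [0, 18] ⇒ [5, 23]
  HnxII AGGTGC/6: at [10, 41, 49] ⇒ [16, 47, 55]

Pooled cuts: [5, 16, 23, 30, 47, 55, 62]

Fragments:
  [0,5): 5 bp
  [5,16): 11 bp
  [16,23): 7 bp
  [23,30): 7 bp
  [30,47): 17 bp
  [47,55): 8 bp
  [55,62): 7 bp
  [62,63): 1 bp

[1,5,7,7,7,8,11,17]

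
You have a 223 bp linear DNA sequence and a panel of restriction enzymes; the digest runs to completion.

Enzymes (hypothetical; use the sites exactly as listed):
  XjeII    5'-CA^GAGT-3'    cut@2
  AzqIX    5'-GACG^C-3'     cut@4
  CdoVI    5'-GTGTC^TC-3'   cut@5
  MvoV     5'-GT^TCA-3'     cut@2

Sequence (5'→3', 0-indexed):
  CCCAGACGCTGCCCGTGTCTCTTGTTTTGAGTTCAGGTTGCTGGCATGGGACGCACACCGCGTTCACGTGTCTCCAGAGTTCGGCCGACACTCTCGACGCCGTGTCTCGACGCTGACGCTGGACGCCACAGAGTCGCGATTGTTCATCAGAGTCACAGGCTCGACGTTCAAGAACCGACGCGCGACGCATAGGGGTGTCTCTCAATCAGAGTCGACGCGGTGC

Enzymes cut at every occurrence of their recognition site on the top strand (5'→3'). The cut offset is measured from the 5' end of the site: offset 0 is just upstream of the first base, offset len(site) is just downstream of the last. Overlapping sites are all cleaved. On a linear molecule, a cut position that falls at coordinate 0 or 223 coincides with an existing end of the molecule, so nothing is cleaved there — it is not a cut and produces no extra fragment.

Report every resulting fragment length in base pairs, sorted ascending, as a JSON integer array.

[4,5,6,6,6,6,7,7,7,8,9,9,9,10,11,12,13,13,13,18,21,23]

Per-enzyme occurrences:
  XjeII (CAGAGT, off=2): starts [74, 128, 147, 206] → cuts [76, 130, 149, 208]
  AzqIX (GACGC, off=4): starts [4, 49, 95, 108, 114, 121, 176, 183, 213] → cuts [8, 53, 99, 112, 118, 125, 180, 187, 217]
  CdoVI (GTGTCTC, off=5): starts [14, 67, 101, 194] → cuts [19, 72, 106, 199]
  MvoV (GTTCA, off=2): starts [30, 61, 141, 165] → cuts [32, 63, 143, 167]

All cut coordinates (distinct, sorted): [8, 19, 32, 53, 63, 72, 76, 99, 106, 112, 118, 125, 130, 143, 149, 167, 180, 187, 199, 208, 217]

Fragment lengths:
  [0,8): 8 bp
  [8,19): 11 bp
  [19,32): 13 bp
  [32,53): 21 bp
  [53,63): 10 bp
  [63,72): 9 bp
  [72,76): 4 bp
  [76,99): 23 bp
  [99,106): 7 bp
  [106,112): 6 bp
  [112,118): 6 bp
  [118,125): 7 bp
  [125,130): 5 bp
  [130,143): 13 bp
  [143,149): 6 bp
  [149,167): 18 bp
  [167,180): 13 bp
  [180,187): 7 bp
  [187,199): 12 bp
  [199,208): 9 bp
  [208,217): 9 bp
  [217,223): 6 bp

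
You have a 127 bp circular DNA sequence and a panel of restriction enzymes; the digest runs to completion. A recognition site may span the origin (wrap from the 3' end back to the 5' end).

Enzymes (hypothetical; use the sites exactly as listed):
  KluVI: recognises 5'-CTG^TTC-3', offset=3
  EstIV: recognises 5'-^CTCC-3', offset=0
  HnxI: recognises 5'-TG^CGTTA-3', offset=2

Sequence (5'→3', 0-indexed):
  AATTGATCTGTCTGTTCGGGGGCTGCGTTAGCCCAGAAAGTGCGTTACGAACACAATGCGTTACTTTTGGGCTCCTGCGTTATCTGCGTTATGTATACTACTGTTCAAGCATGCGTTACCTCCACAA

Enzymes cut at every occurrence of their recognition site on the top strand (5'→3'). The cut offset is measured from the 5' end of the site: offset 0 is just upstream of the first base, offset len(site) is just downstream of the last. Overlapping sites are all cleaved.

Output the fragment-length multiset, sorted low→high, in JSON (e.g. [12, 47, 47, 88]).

Site scan:
  KluVI CTGTTC/3: at [11, 100] ⇒ [14, 103]
  EstIV CTCC/0: at [71, 119] ⇒ [71, 119]
  HnxI TGCGTTA/2: at [23, 40, 56, 75, 84, 111] ⇒ [25, 42, 58, 77, 86, 113]

Pooled cuts: [14, 25, 42, 58, 71, 77, 86, 103, 113, 119]

Fragments:
  14→25: 11 bp
  25→42: 17 bp
  42→58: 16 bp
  58→71: 13 bp
  71→77: 6 bp
  77→86: 9 bp
  86→103: 17 bp
  103→113: 10 bp
  113→119: 6 bp
  119→14 (wrap): 127-119+14 = 22 bp

[6,6,9,10,11,13,16,17,17,22]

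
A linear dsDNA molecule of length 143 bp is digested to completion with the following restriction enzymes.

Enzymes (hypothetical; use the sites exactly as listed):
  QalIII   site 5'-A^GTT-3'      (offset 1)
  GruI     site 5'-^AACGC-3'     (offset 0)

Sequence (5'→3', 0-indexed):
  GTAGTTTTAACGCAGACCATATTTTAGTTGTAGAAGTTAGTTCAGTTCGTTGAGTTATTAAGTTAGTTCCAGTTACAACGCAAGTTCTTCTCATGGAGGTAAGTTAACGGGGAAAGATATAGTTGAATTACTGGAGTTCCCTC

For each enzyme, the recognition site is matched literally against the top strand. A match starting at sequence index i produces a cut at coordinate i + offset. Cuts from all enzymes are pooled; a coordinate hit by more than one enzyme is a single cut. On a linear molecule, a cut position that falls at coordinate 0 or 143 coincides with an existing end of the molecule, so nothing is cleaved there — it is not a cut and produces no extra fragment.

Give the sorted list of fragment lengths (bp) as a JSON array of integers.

[3,4,4,5,5,5,6,7,8,8,9,9,14,18,19,19]

Per-enzyme occurrences:
  QalIII AGTT/1: at [2, 25, 34, 38, 43, 52, 60, 64, 70, 82, 101, 120, 134] ⇒ [3, 26, 35, 39, 44, 53, 61, 65, 71, 83, 102, 121, 135]
  GruI AACGC/0: at [8, 76] ⇒ [8, 76]

Pooled cuts: [3, 8, 26, 35, 39, 44, 53, 61, 65, 71, 76, 83, 102, 121, 135]

Fragment lengths:
  [0,3): 3 bp
  [3,8): 5 bp
  [8,26): 18 bp
  [26,35): 9 bp
  [35,39): 4 bp
  [39,44): 5 bp
  [44,53): 9 bp
  [53,61): 8 bp
  [61,65): 4 bp
  [65,71): 6 bp
  [71,76): 5 bp
  [76,83): 7 bp
  [83,102): 19 bp
  [102,121): 19 bp
  [121,135): 14 bp
  [135,143): 8 bp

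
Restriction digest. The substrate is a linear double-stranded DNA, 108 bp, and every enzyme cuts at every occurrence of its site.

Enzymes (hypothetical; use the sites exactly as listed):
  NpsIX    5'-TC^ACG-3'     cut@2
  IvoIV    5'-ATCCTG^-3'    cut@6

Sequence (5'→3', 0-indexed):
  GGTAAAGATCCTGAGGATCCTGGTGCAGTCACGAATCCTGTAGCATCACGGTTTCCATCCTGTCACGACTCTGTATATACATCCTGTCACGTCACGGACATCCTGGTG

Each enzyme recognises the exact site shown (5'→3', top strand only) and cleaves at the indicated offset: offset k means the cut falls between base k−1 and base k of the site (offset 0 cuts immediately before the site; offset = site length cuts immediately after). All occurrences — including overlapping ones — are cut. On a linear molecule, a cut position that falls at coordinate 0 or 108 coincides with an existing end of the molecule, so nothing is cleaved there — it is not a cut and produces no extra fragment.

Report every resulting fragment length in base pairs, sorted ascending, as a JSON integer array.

Site scan:
  NpsIX (TCACG, off=2): starts [28, 45, 62, 86, 91] → cuts [30, 47, 64, 88, 93]
  IvoIV (ATCCTG, off=6): starts [7, 16, 34, 56, 80, 99] → cuts [13, 22, 40, 62, 86, 105]

All cut coordinates (distinct, sorted): [13, 22, 30, 40, 47, 62, 64, 86, 88, 93, 105]

Fragment lengths:
  [0,13): 13 bp
  [13,22): 9 bp
  [22,30): 8 bp
  [30,40): 10 bp
  [40,47): 7 bp
  [47,62): 15 bp
  [62,64): 2 bp
  [64,86): 22 bp
  [86,88): 2 bp
  [88,93): 5 bp
  [93,105): 12 bp
  [105,108): 3 bp

[2,2,3,5,7,8,9,10,12,13,15,22]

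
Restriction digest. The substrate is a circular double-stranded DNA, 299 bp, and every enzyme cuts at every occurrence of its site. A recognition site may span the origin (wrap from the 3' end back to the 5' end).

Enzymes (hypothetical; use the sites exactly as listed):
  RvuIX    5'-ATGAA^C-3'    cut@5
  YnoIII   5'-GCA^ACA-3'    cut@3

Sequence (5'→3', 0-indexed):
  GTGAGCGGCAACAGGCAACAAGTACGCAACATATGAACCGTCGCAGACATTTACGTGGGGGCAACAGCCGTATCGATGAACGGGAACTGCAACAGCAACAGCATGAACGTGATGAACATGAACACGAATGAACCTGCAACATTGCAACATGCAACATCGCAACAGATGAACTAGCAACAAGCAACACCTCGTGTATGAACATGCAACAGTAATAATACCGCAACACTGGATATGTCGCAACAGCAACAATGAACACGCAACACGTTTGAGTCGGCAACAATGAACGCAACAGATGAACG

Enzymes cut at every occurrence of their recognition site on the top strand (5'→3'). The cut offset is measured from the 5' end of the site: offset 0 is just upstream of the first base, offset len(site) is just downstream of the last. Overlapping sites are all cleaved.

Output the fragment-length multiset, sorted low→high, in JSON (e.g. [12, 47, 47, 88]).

[4,6,6,6,6,6,6,6,7,7,7,8,8,8,8,9,9,9,9,10,10,11,11,12,16,17,17,17,17,26]

Per-enzyme occurrences:
  RvuIX (ATGAAC, off=5): starts [32, 75, 102, 111, 117, 127, 165, 194, 248, 279, 292] → cuts [37, 80, 107, 116, 122, 132, 170, 199, 253, 284, 297]
  YnoIII (GCAACA, off=3): starts [7, 14, 25, 60, 88, 94, 135, 143, 150, 158, 173, 180, 202, 219, 236, 242, 256, 273, 285] → cuts [10, 17, 28, 63, 91, 97, 138, 146, 153, 161, 176, 183, 205, 222, 239, 245, 259, 276, 288]

Pooled cuts: [10, 17, 28, 37, 63, 80, 91, 97, 107, 116, 122, 132, 138, 146, 153, 161, 170, 176, 183, 199, 205, 222, 239, 245, 253, 259, 276, 284, 288, 297]

Fragments:
  10→17: 7 bp
  17→28: 11 bp
  28→37: 9 bp
  37→63: 26 bp
  63→80: 17 bp
  80→91: 11 bp
  91→97: 6 bp
  97→107: 10 bp
  107→116: 9 bp
  116→122: 6 bp
  122→132: 10 bp
  132→138: 6 bp
  138→146: 8 bp
  146→153: 7 bp
  153→161: 8 bp
  161→170: 9 bp
  170→176: 6 bp
  176→183: 7 bp
  183→199: 16 bp
  199→205: 6 bp
  205→222: 17 bp
  222→239: 17 bp
  239→245: 6 bp
  245→253: 8 bp
  253→259: 6 bp
  259→276: 17 bp
  276→284: 8 bp
  284→288: 4 bp
  288→297: 9 bp
  297→10 (wrap): 299-297+10 = 12 bp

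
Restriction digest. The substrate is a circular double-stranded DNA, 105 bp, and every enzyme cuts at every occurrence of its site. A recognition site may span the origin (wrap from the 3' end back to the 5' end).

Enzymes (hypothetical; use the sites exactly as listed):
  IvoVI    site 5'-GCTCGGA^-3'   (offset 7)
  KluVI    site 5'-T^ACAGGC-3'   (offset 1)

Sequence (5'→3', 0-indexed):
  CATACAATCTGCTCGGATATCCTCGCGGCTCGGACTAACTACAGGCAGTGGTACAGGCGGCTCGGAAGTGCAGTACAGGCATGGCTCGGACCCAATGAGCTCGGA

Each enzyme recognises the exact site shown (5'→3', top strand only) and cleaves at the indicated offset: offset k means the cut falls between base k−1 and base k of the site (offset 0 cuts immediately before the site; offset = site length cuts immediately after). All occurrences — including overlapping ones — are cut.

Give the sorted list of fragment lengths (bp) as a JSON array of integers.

[6,8,12,14,15,16,17,17]

Per-enzyme occurrences:
  IvoVI (GCTCGGA, off=7): starts [10, 27, 59, 83, 98] → cuts [0, 17, 34, 66, 90]
  KluVI (TACAGGC, off=1): starts [39, 51, 73] → cuts [40, 52, 74]

All cut coordinates (distinct, sorted): [0, 17, 34, 40, 52, 66, 74, 90]

Fragment lengths:
  0→17: 17 bp
  17→34: 17 bp
  34→40: 6 bp
  40→52: 12 bp
  52→66: 14 bp
  66→74: 8 bp
  74→90: 16 bp
  90→0 (wrap): 105-90+0 = 15 bp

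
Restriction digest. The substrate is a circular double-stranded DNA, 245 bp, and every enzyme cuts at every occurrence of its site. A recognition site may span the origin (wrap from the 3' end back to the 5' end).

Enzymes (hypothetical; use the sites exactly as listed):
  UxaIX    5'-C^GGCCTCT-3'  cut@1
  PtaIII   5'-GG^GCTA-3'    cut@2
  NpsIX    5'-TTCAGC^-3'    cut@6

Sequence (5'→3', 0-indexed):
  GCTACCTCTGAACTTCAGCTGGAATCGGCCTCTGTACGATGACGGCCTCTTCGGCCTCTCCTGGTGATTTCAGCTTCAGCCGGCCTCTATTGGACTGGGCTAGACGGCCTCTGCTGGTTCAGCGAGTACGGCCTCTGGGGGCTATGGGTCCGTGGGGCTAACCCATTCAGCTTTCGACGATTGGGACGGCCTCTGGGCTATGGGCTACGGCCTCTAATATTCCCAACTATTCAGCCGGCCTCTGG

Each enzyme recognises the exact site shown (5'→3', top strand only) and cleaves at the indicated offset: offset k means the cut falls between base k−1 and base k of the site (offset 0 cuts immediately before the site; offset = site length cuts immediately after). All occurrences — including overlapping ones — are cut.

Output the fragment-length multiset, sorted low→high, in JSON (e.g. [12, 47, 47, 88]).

Scan for sites:
  UxaIX CGGCCTCT/1: at [25, 42, 51, 80, 104, 128, 186, 207, 235] ⇒ [26, 43, 52, 81, 105, 129, 187, 208, 236]
  PtaIII GGGCTA/2: at [96, 138, 154, 194, 201, 243] ⇒ [0, 98, 140, 156, 196, 203]
  NpsIX TTCAGC/6: at [13, 68, 74, 117, 165, 229] ⇒ [19, 74, 80, 123, 171, 235]

Pooled cuts: [0, 19, 26, 43, 52, 74, 80, 81, 98, 105, 123, 129, 140, 156, 171, 187, 196, 203, 208, 235, 236]

Fragment lengths:
  0→19: 19 bp
  19→26: 7 bp
  26→43: 17 bp
  43→52: 9 bp
  52→74: 22 bp
  74→80: 6 bp
  80→81: 1 bp
  81→98: 17 bp
  98→105: 7 bp
  105→123: 18 bp
  123→129: 6 bp
  129→140: 11 bp
  140→156: 16 bp
  156→171: 15 bp
  171→187: 16 bp
  187→196: 9 bp
  196→203: 7 bp
  203→208: 5 bp
  208→235: 27 bp
  235→236: 1 bp
  236→0 (wrap): 245-236+0 = 9 bp

[1,1,5,6,6,7,7,7,9,9,9,11,15,16,16,17,17,18,19,22,27]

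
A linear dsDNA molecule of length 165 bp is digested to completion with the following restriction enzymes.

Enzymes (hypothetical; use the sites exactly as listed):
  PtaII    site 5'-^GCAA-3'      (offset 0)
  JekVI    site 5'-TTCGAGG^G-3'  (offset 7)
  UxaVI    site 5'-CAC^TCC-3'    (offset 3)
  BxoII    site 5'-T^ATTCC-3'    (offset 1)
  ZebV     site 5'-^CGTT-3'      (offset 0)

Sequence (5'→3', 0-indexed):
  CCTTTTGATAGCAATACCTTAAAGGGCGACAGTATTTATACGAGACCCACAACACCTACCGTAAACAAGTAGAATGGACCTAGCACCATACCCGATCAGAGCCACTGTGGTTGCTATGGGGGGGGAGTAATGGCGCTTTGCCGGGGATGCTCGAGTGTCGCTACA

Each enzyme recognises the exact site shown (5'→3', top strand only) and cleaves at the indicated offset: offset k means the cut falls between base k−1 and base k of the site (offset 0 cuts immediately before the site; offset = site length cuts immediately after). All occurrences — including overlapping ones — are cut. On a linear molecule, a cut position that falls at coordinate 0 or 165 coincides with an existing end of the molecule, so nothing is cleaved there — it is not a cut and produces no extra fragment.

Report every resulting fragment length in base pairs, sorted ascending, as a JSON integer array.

Site scan:
  PtaII (GCAA, off=0): starts [10] → cuts [10]
  JekVI (TTCGAGGG, off=7): no sites
  UxaVI (CACTCC, off=3): no sites
  BxoII (TATTCC, off=1): no sites
  ZebV (CGTT, off=0): no sites

All cut coordinates (distinct, sorted): [10]

Fragments:
  [0,10): 10 bp
  [10,165): 155 bp

[10,155]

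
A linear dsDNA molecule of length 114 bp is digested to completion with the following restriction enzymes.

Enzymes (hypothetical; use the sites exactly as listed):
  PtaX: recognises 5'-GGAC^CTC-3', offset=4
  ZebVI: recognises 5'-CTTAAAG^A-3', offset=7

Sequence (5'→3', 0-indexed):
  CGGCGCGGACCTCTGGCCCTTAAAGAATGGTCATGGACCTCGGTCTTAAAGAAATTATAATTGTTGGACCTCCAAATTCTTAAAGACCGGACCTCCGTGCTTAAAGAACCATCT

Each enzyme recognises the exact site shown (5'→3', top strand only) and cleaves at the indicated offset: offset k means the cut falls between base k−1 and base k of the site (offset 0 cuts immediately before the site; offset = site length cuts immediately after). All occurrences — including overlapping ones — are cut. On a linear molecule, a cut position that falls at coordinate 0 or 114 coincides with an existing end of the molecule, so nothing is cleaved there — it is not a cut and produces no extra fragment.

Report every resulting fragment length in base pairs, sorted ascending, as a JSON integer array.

[7,8,10,13,13,14,15,16,18]

Per-enzyme occurrences:
  PtaX GGACCTC/4: at [6, 34, 65, 88] ⇒ [10, 38, 69, 92]
  ZebVI CTTAAAGA/7: at [18, 44, 78, 99] ⇒ [25, 51, 85, 106]

Pooled cuts: [10, 25, 38, 51, 69, 85, 92, 106]

Fragments:
  [0,10): 10 bp
  [10,25): 15 bp
  [25,38): 13 bp
  [38,51): 13 bp
  [51,69): 18 bp
  [69,85): 16 bp
  [85,92): 7 bp
  [92,106): 14 bp
  [106,114): 8 bp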